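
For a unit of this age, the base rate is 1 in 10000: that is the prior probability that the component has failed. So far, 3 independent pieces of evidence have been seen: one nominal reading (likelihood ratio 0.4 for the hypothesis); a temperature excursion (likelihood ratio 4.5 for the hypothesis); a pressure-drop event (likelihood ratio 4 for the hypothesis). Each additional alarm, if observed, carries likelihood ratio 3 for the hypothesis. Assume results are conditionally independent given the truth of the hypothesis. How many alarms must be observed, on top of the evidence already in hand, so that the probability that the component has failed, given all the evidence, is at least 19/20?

Prior odds = 0.0001/0.9999 = 1/9999.
Combined Bayes factor of the evidence already in hand = 0.4 × 4.5 × 4 = 7.2.
Odds after that evidence = (1/9999) × 7.2 = 4/5555.
Target odds = 0.95/0.05 = 19.
Need 3ⁿ ≥ 19 ÷ (4/5555) = 26386.25.
3⁹ = 19683 falls short of 26386.25 but 3¹⁰ = 59049 reaches it, so n = 10.

10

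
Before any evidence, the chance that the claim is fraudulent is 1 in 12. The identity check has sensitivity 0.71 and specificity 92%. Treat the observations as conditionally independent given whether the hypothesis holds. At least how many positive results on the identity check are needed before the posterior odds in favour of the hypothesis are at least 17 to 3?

2

Prior odds = (1/12)/(11/12) = 1/11.
False-positive rate = 1 − 0.92 = 0.08; likelihood ratio of a positive = 0.71/0.08 = 8.875.
Target odds = 17/3.
Need (1/11) × 8.875ⁿ ≥ 17/3, i.e. 8.875ⁿ ≥ 187/3.
8.875¹ = 8.875 falls short of 187/3 but 8.875² = 78.765625 reaches it, so n = 2.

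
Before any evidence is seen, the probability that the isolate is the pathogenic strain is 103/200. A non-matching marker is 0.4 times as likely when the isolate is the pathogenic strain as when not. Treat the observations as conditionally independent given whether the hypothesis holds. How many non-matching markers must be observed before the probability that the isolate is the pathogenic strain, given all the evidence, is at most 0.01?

Prior odds = 0.515/0.485 = 103/97.
Likelihood ratio per non-matching marker = 0.4.
Target posterior odds = 0.01/0.99 = 1/99.
Require 0.4ⁿ ≤ 1/99 ÷ (103/97) = 97/10197.
0.4⁵ = 0.01024 is still above 97/10197 but 0.4⁶ = 64/15625 is at or below it, so n = 6.

6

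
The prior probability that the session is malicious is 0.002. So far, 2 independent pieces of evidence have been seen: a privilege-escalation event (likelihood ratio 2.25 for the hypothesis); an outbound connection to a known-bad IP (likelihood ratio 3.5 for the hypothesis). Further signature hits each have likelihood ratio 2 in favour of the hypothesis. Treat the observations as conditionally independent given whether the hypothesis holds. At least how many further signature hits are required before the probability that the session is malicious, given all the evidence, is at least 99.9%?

16

Prior odds = 0.002/0.998 = 1/499.
Combined Bayes factor of the evidence already in hand = 2.25 × 3.5 = 7.875.
Odds after that evidence = (1/499) × 7.875 = 63/3992.
Target odds = 0.999/0.001 = 999.
Need 2ⁿ ≥ 999 ÷ (63/3992) = 443112/7.
2¹⁵ = 32768 falls short of 443112/7 but 2¹⁶ = 65536 reaches it, so n = 16.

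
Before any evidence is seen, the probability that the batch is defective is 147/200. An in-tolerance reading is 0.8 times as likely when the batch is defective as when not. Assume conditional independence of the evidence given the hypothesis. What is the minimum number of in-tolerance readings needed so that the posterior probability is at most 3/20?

Prior odds: 0.735 ÷ 0.265 = 147/53.
Likelihood ratio per in-tolerance reading = 0.8.
Target odds: 0.15 ÷ 0.85 = 3/17.
Need (147/53) × 0.8ⁿ ≤ 3/17, i.e. 0.8ⁿ ≤ 53/833.
0.8¹² = 16777216/244140625 is still above 53/833 but 0.8¹³ ≈0.0549756 is at or below it, so n = 13.

13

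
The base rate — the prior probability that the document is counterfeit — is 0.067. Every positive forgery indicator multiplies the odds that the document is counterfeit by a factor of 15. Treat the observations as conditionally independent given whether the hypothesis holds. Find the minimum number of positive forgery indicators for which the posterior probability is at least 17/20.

Prior odds = 0.067/0.933 = 67/933.
Likelihood ratio per positive forgery indicator = 15.
Target posterior odds = 0.85/0.15 = 17/3.
Require 15ⁿ ≥ 17/3 ÷ (67/933) = 5287/67.
15¹ = 15 falls short of 5287/67 but 15² = 225 reaches it, so n = 2.

2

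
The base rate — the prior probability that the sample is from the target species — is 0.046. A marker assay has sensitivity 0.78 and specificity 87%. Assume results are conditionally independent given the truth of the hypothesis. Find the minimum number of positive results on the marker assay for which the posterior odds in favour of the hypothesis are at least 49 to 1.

Prior odds: 0.046 ÷ 0.954 = 23/477.
False-positive rate = 1 − 0.87 = 0.13; likelihood ratio of a positive = 0.78/0.13 = 6.
Target odds = 49.
Require 6ⁿ ≥ 49 ÷ (23/477) = 23373/23.
6³ = 216 falls short of 23373/23 but 6⁴ = 1296 reaches it, so n = 4.

4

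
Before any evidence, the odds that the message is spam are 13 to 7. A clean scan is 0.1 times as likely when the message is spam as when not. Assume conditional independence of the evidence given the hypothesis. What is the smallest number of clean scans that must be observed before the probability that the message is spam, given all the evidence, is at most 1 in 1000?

Prior odds = 13/7.
Likelihood ratio per clean scan = 0.1.
Target odds: 0.001 ÷ 0.999 = 1/999.
Require 0.1ⁿ ≤ 1/999 ÷ (13/7) = 7/12987.
0.1³ = 0.001 is still above 7/12987 but 0.1⁴ = 0.0001 is at or below it, so n = 4.

4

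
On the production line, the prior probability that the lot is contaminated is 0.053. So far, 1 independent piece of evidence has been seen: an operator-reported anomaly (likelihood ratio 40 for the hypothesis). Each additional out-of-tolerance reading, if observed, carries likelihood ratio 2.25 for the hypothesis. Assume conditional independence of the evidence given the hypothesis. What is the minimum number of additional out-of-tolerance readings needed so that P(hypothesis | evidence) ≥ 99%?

Prior odds = 0.053/0.947 = 53/947.
Bayes factor of the evidence already in hand = 40.
Odds after that evidence = (53/947) × 40 = 2120/947.
Target odds = 0.99/0.01 = 99.
Need 2.25ⁿ ≥ 99 ÷ (2120/947) = 93753/2120.
2.25⁴ = 25.62890625 falls short of 93753/2120 but 2.25⁵ = 59049/1024 reaches it, so n = 5.

5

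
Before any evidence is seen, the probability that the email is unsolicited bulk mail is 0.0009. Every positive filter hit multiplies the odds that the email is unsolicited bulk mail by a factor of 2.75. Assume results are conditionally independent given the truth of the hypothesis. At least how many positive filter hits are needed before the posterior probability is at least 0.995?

13

Prior odds: 0.0009 ÷ 0.9991 = 9/9991.
Likelihood ratio per positive filter hit = 2.75.
Target odds: 0.995 ÷ 0.005 = 199.
Require 2.75ⁿ ≥ 199 ÷ (9/9991) = 1988209/9.
2.75¹² ≈187065 falls short of 1988209/9 but 2.75¹³ ≈514428 reaches it, so n = 13.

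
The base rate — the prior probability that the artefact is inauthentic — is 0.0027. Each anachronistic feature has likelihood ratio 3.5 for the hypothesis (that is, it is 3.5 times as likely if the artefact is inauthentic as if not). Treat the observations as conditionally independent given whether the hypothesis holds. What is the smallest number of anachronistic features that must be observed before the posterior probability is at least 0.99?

Prior odds = 0.0027/0.9973 = 27/9973.
Likelihood ratio per anachronistic feature = 3.5.
Target posterior odds = 0.99/0.01 = 99.
Require 3.5ⁿ ≥ 99 ÷ (27/9973) = 109703/3.
3.5⁸ = 5764801/256 falls short of 109703/3 but 3.5⁹ = 40353607/512 reaches it, so n = 9.

9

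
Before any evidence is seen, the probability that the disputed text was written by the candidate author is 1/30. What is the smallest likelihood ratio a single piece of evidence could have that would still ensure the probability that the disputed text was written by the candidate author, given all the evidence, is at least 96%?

696

Prior odds = (1/30)/(29/30) = 1/29.
Target odds = 0.96/0.04 = 24.
Required Bayes factor = 24 ÷ (1/29) = 696.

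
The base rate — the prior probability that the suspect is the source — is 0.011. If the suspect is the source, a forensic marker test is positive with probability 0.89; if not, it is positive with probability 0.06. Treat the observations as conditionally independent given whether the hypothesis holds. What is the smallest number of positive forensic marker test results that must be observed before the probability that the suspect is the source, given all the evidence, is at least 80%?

Prior odds = 0.011/0.989 = 11/989.
Likelihood ratio of a positive = 0.89/0.06 = 89/6.
Target posterior odds = 0.8/0.2 = 4.
Require (89/6)ⁿ ≥ 4 ÷ (11/989) = 3956/11.
(89/6)² = 7921/36 falls short of 3956/11 but (89/6)³ = 704969/216 reaches it, so n = 3.

3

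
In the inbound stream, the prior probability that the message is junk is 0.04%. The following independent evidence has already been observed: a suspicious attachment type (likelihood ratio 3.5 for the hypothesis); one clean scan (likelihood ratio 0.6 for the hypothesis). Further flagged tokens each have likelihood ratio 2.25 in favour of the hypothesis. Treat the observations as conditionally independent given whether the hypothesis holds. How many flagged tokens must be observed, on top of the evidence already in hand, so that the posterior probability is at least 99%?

15

Prior odds = 0.0004/0.9996 = 1/2499.
Combined Bayes factor of the evidence already in hand = 3.5 × 0.6 = 2.1.
Odds after that evidence = (1/2499) × 2.1 = 1/1190.
Target odds = 0.99/0.01 = 99.
Need 2.25ⁿ ≥ 99 ÷ (1/1190) = 117810.
2.25¹⁴ ≈85222.7 falls short of 117810 but 2.25¹⁵ ≈191751 reaches it, so n = 15.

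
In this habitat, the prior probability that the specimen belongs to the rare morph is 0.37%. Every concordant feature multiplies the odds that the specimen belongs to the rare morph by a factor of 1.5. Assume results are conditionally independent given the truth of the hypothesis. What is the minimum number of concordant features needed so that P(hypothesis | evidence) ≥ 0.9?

20

Prior odds = 0.0037/0.9963 = 37/9963.
Likelihood ratio per concordant feature = 1.5.
Target posterior odds = 0.9/0.1 = 9.
Require 1.5ⁿ ≥ 9 ÷ (37/9963) = 89667/37.
1.5¹⁹ ≈2216.84 falls short of 89667/37 but 1.5²⁰ ≈3325.26 reaches it, so n = 20.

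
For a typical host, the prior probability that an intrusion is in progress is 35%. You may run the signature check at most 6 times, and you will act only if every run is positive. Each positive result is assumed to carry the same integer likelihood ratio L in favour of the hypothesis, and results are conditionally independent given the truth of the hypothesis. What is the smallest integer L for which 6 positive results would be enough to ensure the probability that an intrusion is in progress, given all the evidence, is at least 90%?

Prior odds = 0.35/0.65 = 7/13.
Target odds = 0.9/0.1 = 9.
Need L⁶ ≥ 9 ÷ (7/13) = 117/7.
1⁶ = 1 < 117/7 ≤ 64 = 2⁶, so L = 2.

2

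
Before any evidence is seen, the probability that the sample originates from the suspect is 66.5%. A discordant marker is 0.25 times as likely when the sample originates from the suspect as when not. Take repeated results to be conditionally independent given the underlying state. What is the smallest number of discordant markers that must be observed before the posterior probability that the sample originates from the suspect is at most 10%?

Prior odds: 0.665 ÷ 0.335 = 133/67.
Likelihood ratio per discordant marker = 0.25.
Target odds: 0.1 ÷ 0.9 = 1/9.
Require 0.25ⁿ ≤ 1/9 ÷ (133/67) = 67/1197.
0.25² = 0.0625 is still above 67/1197 but 0.25³ = 0.015625 is at or below it, so n = 3.

3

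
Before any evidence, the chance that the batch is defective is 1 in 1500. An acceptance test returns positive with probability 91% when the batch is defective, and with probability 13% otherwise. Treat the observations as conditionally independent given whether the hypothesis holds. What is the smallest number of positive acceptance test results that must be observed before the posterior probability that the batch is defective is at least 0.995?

Prior odds = (1/1500)/(1499/1500) = 1/1499.
Likelihood ratio of a positive result = 0.91/0.13 = 7.
Target odds: 0.995 ÷ 0.005 = 199.
Require 7ⁿ ≥ 199 ÷ (1/1499) = 298301.
7⁶ = 117649 falls short of 298301 but 7⁷ = 823543 reaches it, so n = 7.

7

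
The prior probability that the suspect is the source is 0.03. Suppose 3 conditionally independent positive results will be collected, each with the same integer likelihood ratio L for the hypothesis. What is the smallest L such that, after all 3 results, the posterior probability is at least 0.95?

9

Prior odds = 0.03/0.97 = 3/97.
Target odds = 0.95/0.05 = 19.
Need L³ ≥ 19 ÷ (3/97) = 1843/3.
8³ = 512 < 1843/3 ≤ 729 = 9³, so L = 9.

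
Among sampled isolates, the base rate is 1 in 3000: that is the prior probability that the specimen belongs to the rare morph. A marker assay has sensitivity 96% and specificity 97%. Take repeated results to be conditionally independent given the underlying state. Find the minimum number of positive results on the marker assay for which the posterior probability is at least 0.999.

5

Prior odds: (1/3000) ÷ (2999/3000) = 1/2999.
False-positive rate = 1 − 0.97 = 0.03; likelihood ratio of a positive = 0.96/0.03 = 32.
Target odds: 0.999 ÷ 0.001 = 999.
Require 32ⁿ ≥ 999 ÷ (1/2999) = 2996001.
32⁴ = 1048576 falls short of 2996001 but 32⁵ = 33554432 reaches it, so n = 5.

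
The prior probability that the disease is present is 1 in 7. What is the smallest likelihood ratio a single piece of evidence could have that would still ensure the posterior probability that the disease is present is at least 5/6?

Prior odds = (1/7)/(6/7) = 1/6.
Target odds = (5/6)/(1/6) = 5.
Required Bayes factor = 5 ÷ (1/6) = 30.

30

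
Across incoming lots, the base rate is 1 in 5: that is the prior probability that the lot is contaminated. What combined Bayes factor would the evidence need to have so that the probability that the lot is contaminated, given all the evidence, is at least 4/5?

Prior odds = 0.2/0.8 = 0.25.
Target odds = 0.8/0.2 = 4.
Required Bayes factor = 4 ÷ 0.25 = 16.

16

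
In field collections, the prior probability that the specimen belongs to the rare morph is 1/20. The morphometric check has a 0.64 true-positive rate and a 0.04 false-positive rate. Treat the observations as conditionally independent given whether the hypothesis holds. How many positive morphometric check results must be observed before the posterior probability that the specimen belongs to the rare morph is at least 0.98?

Prior odds = 0.05/0.95 = 1/19.
Likelihood ratio of a positive result = 0.64/0.04 = 16.
Target posterior odds = 0.98/0.02 = 49.
Need (1/19) × 16ⁿ ≥ 49, i.e. 16ⁿ ≥ 931.
16² = 256 falls short of 931 but 16³ = 4096 reaches it, so n = 3.

3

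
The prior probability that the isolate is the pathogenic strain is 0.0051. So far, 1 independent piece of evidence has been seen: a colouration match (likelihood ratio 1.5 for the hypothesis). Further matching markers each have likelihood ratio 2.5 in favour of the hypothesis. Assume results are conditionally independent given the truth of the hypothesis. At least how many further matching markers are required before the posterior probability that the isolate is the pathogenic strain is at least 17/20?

8

Prior odds = 0.0051/0.9949 = 51/9949.
Bayes factor of the evidence already in hand = 1.5.
Odds after that evidence = (51/9949) × 1.5 = 153/19898.
Target odds = 0.85/0.15 = 17/3.
Need 2.5ⁿ ≥ 17/3 ÷ (153/19898) = 19898/27.
2.5⁷ = 610.3515625 falls short of 19898/27 but 2.5⁸ = 390625/256 reaches it, so n = 8.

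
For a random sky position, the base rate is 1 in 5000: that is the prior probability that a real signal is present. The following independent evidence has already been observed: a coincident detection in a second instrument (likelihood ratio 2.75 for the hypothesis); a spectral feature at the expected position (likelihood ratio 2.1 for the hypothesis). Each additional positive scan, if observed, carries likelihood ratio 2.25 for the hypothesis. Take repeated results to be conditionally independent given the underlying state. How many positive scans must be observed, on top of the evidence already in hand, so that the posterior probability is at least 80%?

Prior odds = 0.0002/0.9998 = 1/4999.
Combined Bayes factor of the evidence already in hand = 2.75 × 2.1 = 5.775.
Odds after that evidence = (1/4999) × 5.775 = 231/199960.
Target odds = 0.8/0.2 = 4.
Need 2.25ⁿ ≥ 4 ÷ (231/199960) = 799840/231.
2.25¹⁰ ≈3325.26 falls short of 799840/231 but 2.25¹¹ ≈7481.83 reaches it, so n = 11.

11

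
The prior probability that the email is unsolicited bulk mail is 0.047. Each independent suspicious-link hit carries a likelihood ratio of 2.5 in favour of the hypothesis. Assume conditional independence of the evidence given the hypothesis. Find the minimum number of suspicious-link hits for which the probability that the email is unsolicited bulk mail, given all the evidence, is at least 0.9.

Prior odds: 0.047 ÷ 0.953 = 47/953.
Likelihood ratio per suspicious-link hit = 2.5.
Target odds: 0.9 ÷ 0.1 = 9.
Require 2.5ⁿ ≥ 9 ÷ (47/953) = 8577/47.
2.5⁵ = 97.65625 falls short of 8577/47 but 2.5⁶ = 244.140625 reaches it, so n = 6.

6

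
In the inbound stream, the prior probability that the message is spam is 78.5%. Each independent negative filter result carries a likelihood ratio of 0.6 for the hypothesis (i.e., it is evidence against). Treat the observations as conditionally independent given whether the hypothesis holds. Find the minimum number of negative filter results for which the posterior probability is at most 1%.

Prior odds: 0.785 ÷ 0.215 = 157/43.
Likelihood ratio per negative filter result = 0.6.
Target odds: 0.01 ÷ 0.99 = 1/99.
Need (157/43) × 0.6ⁿ ≤ 1/99, i.e. 0.6ⁿ ≤ 43/15543.
0.6¹¹ = 177147/48828125 is still above 43/15543 but 0.6¹² = 531441/244140625 is at or below it, so n = 12.

12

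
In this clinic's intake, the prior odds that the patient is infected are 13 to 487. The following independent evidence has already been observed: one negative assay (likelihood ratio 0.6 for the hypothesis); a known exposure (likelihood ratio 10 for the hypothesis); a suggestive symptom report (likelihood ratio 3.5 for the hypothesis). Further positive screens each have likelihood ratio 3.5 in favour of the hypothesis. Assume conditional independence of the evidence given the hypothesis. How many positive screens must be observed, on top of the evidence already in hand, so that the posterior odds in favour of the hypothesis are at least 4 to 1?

Prior odds = 13/487.
Combined Bayes factor of the evidence already in hand = 0.6 × 10 × 3.5 = 21.
Odds after that evidence = (13/487) × 21 = 273/487.
Target odds = 4.
Need 3.5ⁿ ≥ 4 ÷ (273/487) = 1948/273.
3.5¹ = 3.5 falls short of 1948/273 but 3.5² = 12.25 reaches it, so n = 2.

2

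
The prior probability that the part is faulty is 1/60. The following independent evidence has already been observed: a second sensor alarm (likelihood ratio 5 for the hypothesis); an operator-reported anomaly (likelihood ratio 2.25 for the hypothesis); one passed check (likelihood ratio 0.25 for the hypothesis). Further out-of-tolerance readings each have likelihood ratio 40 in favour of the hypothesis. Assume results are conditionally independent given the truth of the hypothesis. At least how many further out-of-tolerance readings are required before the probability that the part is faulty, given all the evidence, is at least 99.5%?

3

Prior odds = (1/60)/(59/60) = 1/59.
Combined Bayes factor of the evidence already in hand = 5 × 2.25 × 0.25 = 2.8125.
Odds after that evidence = (1/59) × 2.8125 = 45/944.
Target odds = 0.995/0.005 = 199.
Need 40ⁿ ≥ 199 ÷ (45/944) = 187856/45.
40² = 1600 falls short of 187856/45 but 40³ = 64000 reaches it, so n = 3.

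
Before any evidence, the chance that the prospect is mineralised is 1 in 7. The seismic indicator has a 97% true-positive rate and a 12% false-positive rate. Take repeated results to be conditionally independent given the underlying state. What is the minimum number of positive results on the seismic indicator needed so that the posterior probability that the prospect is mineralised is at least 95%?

3

Prior odds: (1/7) ÷ (6/7) = 1/6.
Likelihood ratio of a positive result = 0.97/0.12 = 97/12.
Target posterior odds = 0.95/0.05 = 19.
Need (1/6) × (97/12)ⁿ ≥ 19, i.e. (97/12)ⁿ ≥ 114.
(97/12)² = 9409/144 falls short of 114 but (97/12)³ = 912673/1728 reaches it, so n = 3.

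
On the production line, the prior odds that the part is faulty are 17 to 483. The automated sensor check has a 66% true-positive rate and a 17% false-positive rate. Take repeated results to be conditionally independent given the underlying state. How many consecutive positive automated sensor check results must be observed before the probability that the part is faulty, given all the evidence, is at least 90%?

5

Prior odds = 17/483.
Likelihood ratio of a positive result = 0.66/0.17 = 66/17.
Target odds: 0.9 ÷ 0.1 = 9.
Need (17/483) × (66/17)ⁿ ≥ 9, i.e. (66/17)ⁿ ≥ 4347/17.
(66/17)⁴ = 18974736/83521 falls short of 4347/17 but (66/17)⁵ ≈882.013 reaches it, so n = 5.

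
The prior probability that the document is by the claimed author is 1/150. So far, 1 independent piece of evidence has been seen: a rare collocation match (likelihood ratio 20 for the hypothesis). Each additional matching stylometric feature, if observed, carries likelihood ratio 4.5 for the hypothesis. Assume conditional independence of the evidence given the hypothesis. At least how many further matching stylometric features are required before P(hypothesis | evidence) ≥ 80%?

Prior odds = (1/150)/(149/150) = 1/149.
Bayes factor of the evidence already in hand = 20.
Odds after that evidence = (1/149) × 20 = 20/149.
Target odds = 0.8/0.2 = 4.
Need 4.5ⁿ ≥ 4 ÷ (20/149) = 29.8.
4.5² = 20.25 falls short of 29.8 but 4.5³ = 91.125 reaches it, so n = 3.

3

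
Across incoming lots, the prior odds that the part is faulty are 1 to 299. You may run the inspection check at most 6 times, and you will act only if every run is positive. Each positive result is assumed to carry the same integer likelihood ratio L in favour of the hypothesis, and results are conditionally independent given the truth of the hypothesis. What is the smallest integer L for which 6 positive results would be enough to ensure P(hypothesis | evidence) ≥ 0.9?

Prior odds = 1/299.
Target odds = 0.9/0.1 = 9.
Need L⁶ ≥ 9 ÷ (1/299) = 2691.
3⁶ = 729 < 2691 ≤ 4096 = 4⁶, so L = 4.

4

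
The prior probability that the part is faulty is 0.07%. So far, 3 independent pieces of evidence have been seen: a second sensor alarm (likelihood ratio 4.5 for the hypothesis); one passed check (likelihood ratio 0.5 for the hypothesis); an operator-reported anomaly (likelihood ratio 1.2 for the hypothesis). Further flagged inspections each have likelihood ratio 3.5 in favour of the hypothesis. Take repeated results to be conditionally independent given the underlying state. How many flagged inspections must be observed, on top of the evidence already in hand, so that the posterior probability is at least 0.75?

Prior odds = 0.0007/0.9993 = 7/9993.
Combined Bayes factor of the evidence already in hand = 4.5 × 0.5 × 1.2 = 2.7.
Odds after that evidence = (7/9993) × 2.7 = 63/33310.
Target odds = 0.75/0.25 = 3.
Need 3.5ⁿ ≥ 3 ÷ (63/33310) = 33310/21.
3.5⁵ = 525.21875 falls short of 33310/21 but 3.5⁶ = 1838.265625 reaches it, so n = 6.

6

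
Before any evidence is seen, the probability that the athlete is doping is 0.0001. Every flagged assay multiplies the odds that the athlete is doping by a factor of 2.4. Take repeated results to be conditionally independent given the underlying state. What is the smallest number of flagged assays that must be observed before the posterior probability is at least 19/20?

Prior odds: 0.0001 ÷ 0.9999 = 1/9999.
Likelihood ratio per flagged assay = 2.4.
Target odds: 0.95 ÷ 0.05 = 19.
Need (1/9999) × 2.4ⁿ ≥ 19, i.e. 2.4ⁿ ≥ 189981.
2.4¹³ ≈87648.8 falls short of 189981 but 2.4¹⁴ ≈210357 reaches it, so n = 14.

14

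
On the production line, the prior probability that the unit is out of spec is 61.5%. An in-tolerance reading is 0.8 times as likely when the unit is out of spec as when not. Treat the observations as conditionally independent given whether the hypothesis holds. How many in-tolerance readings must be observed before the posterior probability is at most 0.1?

12

Prior odds = 0.615/0.385 = 123/77.
Likelihood ratio per in-tolerance reading = 0.8.
Target odds: 0.1 ÷ 0.9 = 1/9.
Need (123/77) × 0.8ⁿ ≤ 1/9, i.e. 0.8ⁿ ≤ 77/1107.
0.8¹¹ = 4194304/48828125 is still above 77/1107 but 0.8¹² = 16777216/244140625 is at or below it, so n = 12.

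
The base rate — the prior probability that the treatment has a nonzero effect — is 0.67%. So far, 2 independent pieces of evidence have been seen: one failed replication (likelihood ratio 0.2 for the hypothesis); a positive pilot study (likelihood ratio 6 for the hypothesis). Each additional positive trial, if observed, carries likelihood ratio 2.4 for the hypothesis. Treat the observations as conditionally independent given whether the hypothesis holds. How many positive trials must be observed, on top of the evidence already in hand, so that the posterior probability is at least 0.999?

Prior odds = 0.0067/0.9933 = 67/9933.
Combined Bayes factor of the evidence already in hand = 0.2 × 6 = 1.2.
Odds after that evidence = (67/9933) × 1.2 = 134/16555.
Target odds = 0.999/0.001 = 999.
Need 2.4ⁿ ≥ 999 ÷ (134/16555) = 16538445/134.
2.4¹³ ≈87648.8 falls short of 16538445/134 but 2.4¹⁴ ≈210357 reaches it, so n = 14.

14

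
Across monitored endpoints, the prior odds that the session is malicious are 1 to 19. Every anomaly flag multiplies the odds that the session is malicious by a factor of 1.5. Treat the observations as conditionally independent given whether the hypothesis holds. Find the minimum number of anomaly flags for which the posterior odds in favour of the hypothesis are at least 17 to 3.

12

Prior odds = 1/19.
Likelihood ratio per anomaly flag = 1.5.
Target odds = 17/3.
Need (1/19) × 1.5ⁿ ≥ 17/3, i.e. 1.5ⁿ ≥ 323/3.
1.5¹¹ = 177147/2048 falls short of 323/3 but 1.5¹² = 531441/4096 reaches it, so n = 12.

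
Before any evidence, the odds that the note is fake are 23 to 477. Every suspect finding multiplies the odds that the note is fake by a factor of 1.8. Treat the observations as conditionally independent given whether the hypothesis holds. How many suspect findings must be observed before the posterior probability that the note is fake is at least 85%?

9

Prior odds = 23/477.
Likelihood ratio per suspect finding = 1.8.
Target odds: 0.85 ÷ 0.15 = 17/3.
Require 1.8ⁿ ≥ 17/3 ÷ (23/477) = 2703/23.
1.8⁸ = 43046721/390625 falls short of 2703/23 but 1.8⁹ = 387420489/1953125 reaches it, so n = 9.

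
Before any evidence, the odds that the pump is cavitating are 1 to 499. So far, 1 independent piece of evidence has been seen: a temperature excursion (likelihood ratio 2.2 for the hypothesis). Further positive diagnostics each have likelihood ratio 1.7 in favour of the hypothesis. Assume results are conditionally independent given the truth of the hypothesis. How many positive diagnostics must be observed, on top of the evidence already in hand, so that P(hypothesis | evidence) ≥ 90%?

Prior odds = 1/499.
Bayes factor of the evidence already in hand = 2.2.
Odds after that evidence = (1/499) × 2.2 = 11/2495.
Target odds = 0.9/0.1 = 9.
Need 1.7ⁿ ≥ 9 ÷ (11/2495) = 22455/11.
1.7¹⁴ ≈1683.78 falls short of 22455/11 but 1.7¹⁵ ≈2862.42 reaches it, so n = 15.

15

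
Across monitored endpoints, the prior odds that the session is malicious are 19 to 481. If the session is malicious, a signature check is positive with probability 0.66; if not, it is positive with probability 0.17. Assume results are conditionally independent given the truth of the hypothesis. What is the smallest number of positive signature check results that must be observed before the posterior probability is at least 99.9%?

Prior odds = 19/481.
Likelihood ratio of a positive = 0.66/0.17 = 66/17.
Target posterior odds = 0.999/0.001 = 999.
Need (19/481) × (66/17)ⁿ ≥ 999, i.e. (66/17)ⁿ ≥ 480519/19.
(66/17)⁷ ≈13294.3 falls short of 480519/19 but (66/17)⁸ ≈51613.1 reaches it, so n = 8.

8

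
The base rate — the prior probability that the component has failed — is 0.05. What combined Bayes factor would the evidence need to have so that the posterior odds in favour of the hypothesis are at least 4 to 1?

76

Prior odds = 0.05/0.95 = 1/19.
Target odds = 4.
Required Bayes factor = 4 ÷ (1/19) = 76.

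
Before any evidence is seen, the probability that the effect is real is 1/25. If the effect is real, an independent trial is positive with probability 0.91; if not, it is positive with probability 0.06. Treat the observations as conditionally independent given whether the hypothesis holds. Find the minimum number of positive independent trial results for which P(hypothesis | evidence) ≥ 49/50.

3

Prior odds = 0.04/0.96 = 1/24.
Likelihood ratio of a positive = 0.91/0.06 = 91/6.
Target odds: 0.98 ÷ 0.02 = 49.
Require (91/6)ⁿ ≥ 49 ÷ (1/24) = 1176.
(91/6)² = 8281/36 falls short of 1176 but (91/6)³ = 753571/216 reaches it, so n = 3.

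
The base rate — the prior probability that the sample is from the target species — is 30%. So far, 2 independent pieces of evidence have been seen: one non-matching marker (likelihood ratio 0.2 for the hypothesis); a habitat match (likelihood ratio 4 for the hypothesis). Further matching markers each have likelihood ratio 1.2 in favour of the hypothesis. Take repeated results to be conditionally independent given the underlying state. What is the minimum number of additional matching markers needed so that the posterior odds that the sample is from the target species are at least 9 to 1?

Prior odds = 0.3/0.7 = 3/7.
Combined Bayes factor of the evidence already in hand = 0.2 × 4 = 0.8.
Odds after that evidence = (3/7) × 0.8 = 12/35.
Target odds = 9.
Need 1.2ⁿ ≥ 9 ÷ (12/35) = 26.25.
1.2¹⁷ ≈22.1861 falls short of 26.25 but 1.2¹⁸ ≈26.6233 reaches it, so n = 18.

18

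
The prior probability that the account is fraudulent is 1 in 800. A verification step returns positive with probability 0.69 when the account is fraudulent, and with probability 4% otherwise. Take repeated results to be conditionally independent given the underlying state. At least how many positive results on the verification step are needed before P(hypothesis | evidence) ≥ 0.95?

4

Prior odds: 0.00125 ÷ 0.99875 = 1/799.
Likelihood ratio of a positive result = 0.69/0.04 = 17.25.
Target odds: 0.95 ÷ 0.05 = 19.
Need (1/799) × 17.25ⁿ ≥ 19, i.e. 17.25ⁿ ≥ 15181.
17.25³ = 5132.953125 falls short of 15181 but 17.25⁴ = 22667121/256 reaches it, so n = 4.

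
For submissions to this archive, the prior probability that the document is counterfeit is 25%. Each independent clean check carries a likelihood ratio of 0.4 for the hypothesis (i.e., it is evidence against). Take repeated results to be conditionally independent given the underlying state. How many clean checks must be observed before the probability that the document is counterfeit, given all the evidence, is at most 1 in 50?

4

Prior odds: 0.25 ÷ 0.75 = 1/3.
Likelihood ratio per clean check = 0.4.
Target odds: 0.02 ÷ 0.98 = 1/49.
Require 0.4ⁿ ≤ 1/49 ÷ (1/3) = 3/49.
0.4³ = 0.064 is still above 3/49 but 0.4⁴ = 0.0256 is at or below it, so n = 4.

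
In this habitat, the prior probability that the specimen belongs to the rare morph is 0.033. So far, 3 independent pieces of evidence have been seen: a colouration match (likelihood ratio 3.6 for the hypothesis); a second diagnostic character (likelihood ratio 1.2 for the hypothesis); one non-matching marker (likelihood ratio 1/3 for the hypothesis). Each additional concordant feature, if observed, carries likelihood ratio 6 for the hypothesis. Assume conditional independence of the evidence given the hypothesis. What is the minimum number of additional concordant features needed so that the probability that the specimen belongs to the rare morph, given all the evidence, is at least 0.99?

5

Prior odds = 0.033/0.967 = 33/967.
Combined Bayes factor of the evidence already in hand = 3.6 × 1.2 × (1/3) = 1.44.
Odds after that evidence = (33/967) × 1.44 = 1188/24175.
Target odds = 0.99/0.01 = 99.
Need 6ⁿ ≥ 99 ÷ (1188/24175) = 24175/12.
6⁴ = 1296 falls short of 24175/12 but 6⁵ = 7776 reaches it, so n = 5.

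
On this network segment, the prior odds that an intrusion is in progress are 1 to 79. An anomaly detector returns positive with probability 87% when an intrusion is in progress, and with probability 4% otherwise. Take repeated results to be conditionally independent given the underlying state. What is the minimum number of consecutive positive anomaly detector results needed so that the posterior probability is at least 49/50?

Prior odds = 1/79.
Likelihood ratio of a positive result = 0.87/0.04 = 21.75.
Target odds: 0.98 ÷ 0.02 = 49.
Require 21.75ⁿ ≥ 49 ÷ (1/79) = 3871.
21.75² = 473.0625 falls short of 3871 but 21.75³ = 658503/64 reaches it, so n = 3.

3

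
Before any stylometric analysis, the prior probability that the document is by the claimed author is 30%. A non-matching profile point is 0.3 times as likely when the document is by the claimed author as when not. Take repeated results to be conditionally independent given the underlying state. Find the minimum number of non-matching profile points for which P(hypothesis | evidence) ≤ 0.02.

Prior odds = 0.3/0.7 = 3/7.
Likelihood ratio per non-matching profile point = 0.3.
Target odds: 0.02 ÷ 0.98 = 1/49.
Require 0.3ⁿ ≤ 1/49 ÷ (3/7) = 1/21.
0.3² = 0.09 is still above 1/21 but 0.3³ = 0.027 is at or below it, so n = 3.

3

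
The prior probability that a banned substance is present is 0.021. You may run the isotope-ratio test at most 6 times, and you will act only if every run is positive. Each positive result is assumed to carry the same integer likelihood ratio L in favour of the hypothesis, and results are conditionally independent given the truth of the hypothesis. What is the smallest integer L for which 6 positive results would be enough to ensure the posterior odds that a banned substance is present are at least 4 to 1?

3

Prior odds = 0.021/0.979 = 21/979.
Target odds = 4.
Need L⁶ ≥ 4 ÷ (21/979) = 3916/21.
2⁶ = 64 < 3916/21 ≤ 729 = 3⁶, so L = 3.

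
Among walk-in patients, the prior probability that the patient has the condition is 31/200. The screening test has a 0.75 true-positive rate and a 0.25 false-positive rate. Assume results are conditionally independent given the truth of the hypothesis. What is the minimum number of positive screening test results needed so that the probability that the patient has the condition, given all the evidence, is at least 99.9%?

8

Prior odds = 0.155/0.845 = 31/169.
Likelihood ratio of a positive result = 0.75/0.25 = 3.
Target odds: 0.999 ÷ 0.001 = 999.
Require 3ⁿ ≥ 999 ÷ (31/169) = 168831/31.
3⁷ = 2187 falls short of 168831/31 but 3⁸ = 6561 reaches it, so n = 8.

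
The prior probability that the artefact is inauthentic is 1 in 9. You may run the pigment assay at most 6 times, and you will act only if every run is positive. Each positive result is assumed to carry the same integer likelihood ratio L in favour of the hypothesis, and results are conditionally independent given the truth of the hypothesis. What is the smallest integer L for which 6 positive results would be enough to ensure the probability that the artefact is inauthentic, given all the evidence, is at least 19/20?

Prior odds = (1/9)/(8/9) = 0.125.
Target odds = 0.95/0.05 = 19.
Need L⁶ ≥ 19 ÷ 0.125 = 152.
2⁶ = 64 < 152 ≤ 729 = 3⁶, so L = 3.

3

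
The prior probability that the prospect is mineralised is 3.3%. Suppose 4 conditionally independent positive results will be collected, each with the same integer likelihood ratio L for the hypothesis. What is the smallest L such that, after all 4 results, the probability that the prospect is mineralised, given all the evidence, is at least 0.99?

Prior odds = 0.033/0.967 = 33/967.
Target odds = 0.99/0.01 = 99.
Need L⁴ ≥ 99 ÷ (33/967) = 2901.
7⁴ = 2401 < 2901 ≤ 4096 = 8⁴, so L = 8.

8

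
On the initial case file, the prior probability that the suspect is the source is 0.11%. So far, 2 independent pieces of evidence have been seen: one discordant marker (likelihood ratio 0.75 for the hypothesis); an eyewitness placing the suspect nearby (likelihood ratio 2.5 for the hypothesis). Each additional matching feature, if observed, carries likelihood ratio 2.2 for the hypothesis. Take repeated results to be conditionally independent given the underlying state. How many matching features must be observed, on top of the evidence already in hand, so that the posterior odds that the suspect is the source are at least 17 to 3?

Prior odds = 0.0011/0.9989 = 11/9989.
Combined Bayes factor of the evidence already in hand = 0.75 × 2.5 = 1.875.
Odds after that evidence = (11/9989) × 1.875 = 165/79912.
Target odds = 17/3.
Need 2.2ⁿ ≥ 17/3 ÷ (165/79912) = 1358504/495.
2.2¹⁰ ≈2655.99 falls short of 1358504/495 but 2.2¹¹ ≈5843.18 reaches it, so n = 11.

11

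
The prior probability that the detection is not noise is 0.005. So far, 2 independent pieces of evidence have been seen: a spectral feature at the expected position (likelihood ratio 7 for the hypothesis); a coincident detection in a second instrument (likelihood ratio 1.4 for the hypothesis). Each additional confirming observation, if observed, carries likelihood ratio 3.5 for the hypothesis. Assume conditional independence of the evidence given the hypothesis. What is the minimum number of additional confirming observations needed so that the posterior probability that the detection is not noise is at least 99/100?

7

Prior odds = 0.005/0.995 = 1/199.
Combined Bayes factor of the evidence already in hand = 7 × 1.4 = 9.8.
Odds after that evidence = (1/199) × 9.8 = 49/995.
Target odds = 0.99/0.01 = 99.
Need 3.5ⁿ ≥ 99 ÷ (49/995) = 98505/49.
3.5⁶ = 1838.265625 falls short of 98505/49 but 3.5⁷ = 823543/128 reaches it, so n = 7.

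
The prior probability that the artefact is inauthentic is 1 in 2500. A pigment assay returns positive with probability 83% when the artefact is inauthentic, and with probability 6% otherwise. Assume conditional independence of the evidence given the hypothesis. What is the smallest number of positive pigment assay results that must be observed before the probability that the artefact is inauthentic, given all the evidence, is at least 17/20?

Prior odds: 0.0004 ÷ 0.9996 = 1/2499.
Likelihood ratio of a positive result = 0.83/0.06 = 83/6.
Target odds: 0.85 ÷ 0.15 = 17/3.
Require (83/6)ⁿ ≥ 17/3 ÷ (1/2499) = 14161.
(83/6)³ = 571787/216 falls short of 14161 but (83/6)⁴ = 47458321/1296 reaches it, so n = 4.

4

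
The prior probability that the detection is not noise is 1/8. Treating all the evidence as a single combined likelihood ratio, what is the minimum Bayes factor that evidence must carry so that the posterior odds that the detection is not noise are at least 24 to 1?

168

Prior odds = 0.125/0.875 = 1/7.
Target odds = 24.
Required Bayes factor = 24 ÷ (1/7) = 168.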